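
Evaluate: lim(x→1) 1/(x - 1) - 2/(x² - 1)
This is an ∞-∞ indeterminate form.

Combine fractions or rationalize to convert ∞-∞ to 0/0 form:
  lim(x→1) 1/(x - 1) - 2/(x² - 1) = 1/2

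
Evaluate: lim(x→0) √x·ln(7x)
This is a 0·∞ indeterminate form.

Rewrite 0·∞ as a quotient (0/0 or ∞/∞ form), then apply L'Hôpital's rule:
  lim(x→0) √x·ln(7x) = 0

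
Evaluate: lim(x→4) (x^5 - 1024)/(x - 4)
This is a standard limit.

Factor or rationalize the expression:
  lim(x→4) (x^5 - 1024)/(x - 4) = 1280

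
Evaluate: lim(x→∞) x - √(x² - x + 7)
This is an ∞-∞ indeterminate form.

Combine fractions or rationalize to convert ∞-∞ to 0/0 form:
  lim(x→∞) x - √(x² - x + 7) = 1/2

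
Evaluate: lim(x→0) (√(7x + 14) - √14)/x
This is a standard limit.

Factor or rationalize the expression:
  lim(x→0) (√(7x + 14) - √14)/x = sqrt(14)/4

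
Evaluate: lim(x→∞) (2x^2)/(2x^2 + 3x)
This is an ∞/∞ indeterminate form.

Apply L'Hôpital's rule: differentiate numerator and denominator separately.
  f(x) = 2·x^2   ⇒   f'(x) = 4·x
  g(x) = 2·x^2 + 3·x   ⇒   g'(x) = 4·x + 3
  lim(x→∞) f'(x)/g'(x) = lim(x→∞) (4·x)/(4·x + 3)
  = 1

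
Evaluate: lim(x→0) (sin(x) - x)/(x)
This is a 0/0 indeterminate form.

Apply L'Hôpital's rule: differentiate numerator and denominator separately.
  f(x) = -x + sin(x)   ⇒   f'(x) = cos(x) - 1
  g(x) = x   ⇒   g'(x) = 1
  lim(x→0) f'(x)/g'(x) = lim(x→0) (cos(x) - 1)/(1)
  = 0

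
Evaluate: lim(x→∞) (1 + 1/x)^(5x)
This is an exponential indeterminate form.

For exponential indeterminate forms, take the natural log:
  Let L = lim(x→∞) (1 + 1/x)^(5x)
  Then ln(L) = lim(x→∞) [exponent × ln(base)]
  Evaluate using L'Hôpital or standard limits, then exponentiate.
  L = e^(5)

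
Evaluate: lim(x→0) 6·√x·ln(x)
This is a 0·∞ indeterminate form.

Rewrite 0·∞ as a quotient (0/0 or ∞/∞ form), then apply L'Hôpital's rule:
  lim(x→0) 6·√x·ln(x) = 0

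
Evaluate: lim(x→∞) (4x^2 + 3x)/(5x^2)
This is an ∞/∞ indeterminate form.

Apply L'Hôpital's rule: differentiate numerator and denominator separately.
  f(x) = 4·x^2 + 3·x   ⇒   f'(x) = 8·x + 3
  g(x) = 5·x^2   ⇒   g'(x) = 10·x
  lim(x→∞) f'(x)/g'(x) = lim(x→∞) (8·x + 3)/(10·x)
  = 4/5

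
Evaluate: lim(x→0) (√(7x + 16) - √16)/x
This is a standard limit.

Factor or rationalize the expression:
  lim(x→0) (√(7x + 16) - √16)/x = 7/8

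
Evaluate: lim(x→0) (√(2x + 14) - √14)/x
This is a standard limit.

Factor or rationalize the expression:
  lim(x→0) (√(2x + 14) - √14)/x = sqrt(14)/14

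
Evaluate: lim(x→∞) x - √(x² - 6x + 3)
This is an ∞-∞ indeterminate form.

Combine fractions or rationalize to convert ∞-∞ to 0/0 form:
  lim(x→∞) x - √(x² - 6x + 3) = 3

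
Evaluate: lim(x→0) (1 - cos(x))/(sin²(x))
This is a 0/0 indeterminate form.

Apply L'Hôpital's rule: differentiate numerator and denominator separately.
  f(x) = 1 - cos(x)   ⇒   f'(x) = sin(x)
  g(x) = sin(x)^2   ⇒   g'(x) = 2·sin(x)·cos(x)
  lim(x→0) f'(x)/g'(x) = lim(x→0) (sin(x))/(2·sin(x)·cos(x))
  = 1/2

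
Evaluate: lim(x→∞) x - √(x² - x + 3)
This is an ∞-∞ indeterminate form.

Combine fractions or rationalize to convert ∞-∞ to 0/0 form:
  lim(x→∞) x - √(x² - x + 3) = 1/2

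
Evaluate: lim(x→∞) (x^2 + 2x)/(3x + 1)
This is an ∞/∞ indeterminate form.

Apply L'Hôpital's rule: differentiate numerator and denominator separately.
  f(x) = x^2 + 2·x   ⇒   f'(x) = 2·x + 2
  g(x) = 3·x + 1   ⇒   g'(x) = 3
  lim(x→∞) f'(x)/g'(x) = lim(x→∞) (2·x + 2)/(3)
  = ∞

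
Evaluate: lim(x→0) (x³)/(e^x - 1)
This is a 0/0 indeterminate form.

Apply L'Hôpital's rule: differentiate numerator and denominator separately.
  f(x) = x^3   ⇒   f'(x) = 3·x^2
  g(x) = e^(x) - 1   ⇒   g'(x) = e^(x)
  lim(x→0) f'(x)/g'(x) = lim(x→0) (3·x^2)/(e^(x))
  = 0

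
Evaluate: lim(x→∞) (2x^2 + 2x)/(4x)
This is an ∞/∞ indeterminate form.

Apply L'Hôpital's rule: differentiate numerator and denominator separately.
  f(x) = 2·x^2 + 2·x   ⇒   f'(x) = 4·x + 2
  g(x) = 4·x   ⇒   g'(x) = 4
  lim(x→∞) f'(x)/g'(x) = lim(x→∞) (4·x + 2)/(4)
  = ∞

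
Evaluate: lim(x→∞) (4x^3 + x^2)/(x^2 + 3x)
This is an ∞/∞ indeterminate form.

Apply L'Hôpital's rule: differentiate numerator and denominator separately.
  f(x) = 4·x^3 + x^2   ⇒   f'(x) = 12·x^2 + 2·x
  g(x) = x^2 + 3·x   ⇒   g'(x) = 2·x + 3
  lim(x→∞) f'(x)/g'(x) = lim(x→∞) (12·x^2 + 2·x)/(2·x + 3)
  = ∞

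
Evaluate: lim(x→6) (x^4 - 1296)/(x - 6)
This is a standard limit.

Factor or rationalize the expression:
  lim(x→6) (x^4 - 1296)/(x - 6) = 864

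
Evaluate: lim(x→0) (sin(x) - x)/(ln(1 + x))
This is a 0/0 indeterminate form.

Apply L'Hôpital's rule: differentiate numerator and denominator separately.
  f(x) = -x + sin(x)   ⇒   f'(x) = cos(x) - 1
  g(x) = ln(x + 1)   ⇒   g'(x) = 1/(x + 1)
  lim(x→0) f'(x)/g'(x) = lim(x→0) (cos(x) - 1)/(1/(x + 1))
  = 0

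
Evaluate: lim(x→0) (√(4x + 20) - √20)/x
This is a standard limit.

Factor or rationalize the expression:
  lim(x→0) (√(4x + 20) - √20)/x = sqrt(5)/5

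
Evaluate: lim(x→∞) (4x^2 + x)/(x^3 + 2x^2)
This is an ∞/∞ indeterminate form.

Apply L'Hôpital's rule: differentiate numerator and denominator separately.
  f(x) = 4·x^2 + x   ⇒   f'(x) = 8·x + 1
  g(x) = x^3 + 2·x^2   ⇒   g'(x) = 3·x^2 + 4·x
  lim(x→∞) f'(x)/g'(x) = lim(x→∞) (8·x + 1)/(3·x^2 + 4·x)
  = 0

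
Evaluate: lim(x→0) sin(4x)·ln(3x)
This is a 0·∞ indeterminate form.

Rewrite 0·∞ as a quotient (0/0 or ∞/∞ form), then apply L'Hôpital's rule:
  lim(x→0) sin(4x)·ln(3x) = 0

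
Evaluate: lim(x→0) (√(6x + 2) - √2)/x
This is a standard limit.

Factor or rationalize the expression:
  lim(x→0) (√(6x + 2) - √2)/x = 3·sqrt(2)/2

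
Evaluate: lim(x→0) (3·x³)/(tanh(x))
This is a 0/0 indeterminate form.

Apply L'Hôpital's rule: differentiate numerator and denominator separately.
  f(x) = 3·x^3   ⇒   f'(x) = 9·x^2
  g(x) = tanh(x)   ⇒   g'(x) = 1 - tanh(x)^2
  lim(x→0) f'(x)/g'(x) = lim(x→0) (9·x^2)/(1 - tanh(x)^2)
  = 0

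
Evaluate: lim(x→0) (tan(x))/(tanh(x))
This is a 0/0 indeterminate form.

Apply L'Hôpital's rule: differentiate numerator and denominator separately.
  f(x) = tan(x)   ⇒   f'(x) = tan(x)^2 + 1
  g(x) = tanh(x)   ⇒   g'(x) = 1 - tanh(x)^2
  lim(x→0) f'(x)/g'(x) = lim(x→0) (tan(x)^2 + 1)/(1 - tanh(x)^2)
  = 1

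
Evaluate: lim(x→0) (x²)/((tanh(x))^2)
This is a 0/0 indeterminate form.

Apply L'Hôpital's rule: differentiate numerator and denominator separately.
  f(x) = x^2   ⇒   f'(x) = 2·x
  g(x) = tanh(x)^2   ⇒   g'(x) = (2 - 2·tanh(x)^2)·tanh(x)
  lim(x→0) f'(x)/g'(x) = lim(x→0) (2·x)/((2 - 2·tanh(x)^2)·tanh(x))
  = 1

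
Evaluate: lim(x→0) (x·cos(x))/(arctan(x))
This is a 0/0 indeterminate form.

Apply L'Hôpital's rule: differentiate numerator and denominator separately.
  f(x) = x·cos(x)   ⇒   f'(x) = -x·sin(x) + cos(x)
  g(x) = atan(x)   ⇒   g'(x) = 1/(x^2 + 1)
  lim(x→0) f'(x)/g'(x) = lim(x→0) (-x·sin(x) + cos(x))/(1/(x^2 + 1))
  = 1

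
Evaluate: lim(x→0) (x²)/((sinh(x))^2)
This is a 0/0 indeterminate form.

Apply L'Hôpital's rule: differentiate numerator and denominator separately.
  f(x) = x^2   ⇒   f'(x) = 2·x
  g(x) = sinh(x)^2   ⇒   g'(x) = 2·sinh(x)·cosh(x)
  lim(x→0) f'(x)/g'(x) = lim(x→0) (2·x)/(2·sinh(x)·cosh(x))
  = 1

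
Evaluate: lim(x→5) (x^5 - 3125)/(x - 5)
This is a standard limit.

Factor or rationalize the expression:
  lim(x→5) (x^5 - 3125)/(x - 5) = 3125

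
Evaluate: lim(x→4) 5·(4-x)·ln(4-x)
This is a 0·∞ indeterminate form.

Rewrite 0·∞ as a quotient (0/0 or ∞/∞ form), then apply L'Hôpital's rule:
  lim(x→4) 5·(4-x)·ln(4-x) = 0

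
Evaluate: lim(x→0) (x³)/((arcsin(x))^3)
This is a 0/0 indeterminate form.

Apply L'Hôpital's rule: differentiate numerator and denominator separately.
  f(x) = x^3   ⇒   f'(x) = 3·x^2
  g(x) = asin(x)^3   ⇒   g'(x) = 3·asin(x)^2/sqrt(1 - x^2)
  lim(x→0) f'(x)/g'(x) = lim(x→0) (3·x^2)/(3·asin(x)^2/sqrt(1 - x^2))
  = 1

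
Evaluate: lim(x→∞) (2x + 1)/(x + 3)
This is an ∞/∞ indeterminate form.

Apply L'Hôpital's rule: differentiate numerator and denominator separately.
  f(x) = 2·x + 1   ⇒   f'(x) = 2
  g(x) = x + 3   ⇒   g'(x) = 1
  lim(x→∞) f'(x)/g'(x) = lim(x→∞) (2)/(1)
  = 2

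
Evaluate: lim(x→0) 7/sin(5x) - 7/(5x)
This is an ∞-∞ indeterminate form.

Combine fractions or rationalize to convert ∞-∞ to 0/0 form:
  lim(x→0) 7/sin(5x) - 7/(5x) = 0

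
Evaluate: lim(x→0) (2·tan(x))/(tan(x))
This is a 0/0 indeterminate form.

Apply L'Hôpital's rule: differentiate numerator and denominator separately.
  f(x) = 2·tan(x)   ⇒   f'(x) = 2·tan(x)^2 + 2
  g(x) = tan(x)   ⇒   g'(x) = tan(x)^2 + 1
  lim(x→0) f'(x)/g'(x) = lim(x→0) (2·tan(x)^2 + 2)/(tan(x)^2 + 1)
  = 2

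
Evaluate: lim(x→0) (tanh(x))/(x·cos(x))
This is a 0/0 indeterminate form.

Apply L'Hôpital's rule: differentiate numerator and denominator separately.
  f(x) = tanh(x)   ⇒   f'(x) = 1 - tanh(x)^2
  g(x) = x·cos(x)   ⇒   g'(x) = -x·sin(x) + cos(x)
  lim(x→0) f'(x)/g'(x) = lim(x→0) (1 - tanh(x)^2)/(-x·sin(x) + cos(x))
  = 1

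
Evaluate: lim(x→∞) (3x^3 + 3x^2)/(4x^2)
This is an ∞/∞ indeterminate form.

Apply L'Hôpital's rule: differentiate numerator and denominator separately.
  f(x) = 3·x^3 + 3·x^2   ⇒   f'(x) = 9·x^2 + 6·x
  g(x) = 4·x^2   ⇒   g'(x) = 8·x
  lim(x→∞) f'(x)/g'(x) = lim(x→∞) (9·x^2 + 6·x)/(8·x)
  = ∞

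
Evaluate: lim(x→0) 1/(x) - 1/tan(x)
This is an ∞-∞ indeterminate form.

Combine fractions or rationalize to convert ∞-∞ to 0/0 form:
  lim(x→0) 1/(x) - 1/tan(x) = 0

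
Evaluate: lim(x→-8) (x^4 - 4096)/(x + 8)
This is a standard limit.

Factor or rationalize the expression:
  lim(x→-8) (x^4 - 4096)/(x + 8) = -2048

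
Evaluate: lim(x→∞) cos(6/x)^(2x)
This is an exponential indeterminate form.

For exponential indeterminate forms, take the natural log:
  Let L = lim(x→∞) cos(6/x)^(2x)
  Then ln(L) = lim(x→∞) [exponent × ln(base)]
  Evaluate using L'Hôpital or standard limits, then exponentiate.
  L = 1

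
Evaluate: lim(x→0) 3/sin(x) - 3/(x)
This is an ∞-∞ indeterminate form.

Combine fractions or rationalize to convert ∞-∞ to 0/0 form:
  lim(x→0) 3/sin(x) - 3/(x) = 0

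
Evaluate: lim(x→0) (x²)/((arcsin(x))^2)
This is a 0/0 indeterminate form.

Apply L'Hôpital's rule: differentiate numerator and denominator separately.
  f(x) = x^2   ⇒   f'(x) = 2·x
  g(x) = asin(x)^2   ⇒   g'(x) = 2·asin(x)/sqrt(1 - x^2)
  lim(x→0) f'(x)/g'(x) = lim(x→0) (2·x)/(2·asin(x)/sqrt(1 - x^2))
  = 1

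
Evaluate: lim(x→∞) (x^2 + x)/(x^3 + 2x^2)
This is an ∞/∞ indeterminate form.

Apply L'Hôpital's rule: differentiate numerator and denominator separately.
  f(x) = x^2 + x   ⇒   f'(x) = 2·x + 1
  g(x) = x^3 + 2·x^2   ⇒   g'(x) = 3·x^2 + 4·x
  lim(x→∞) f'(x)/g'(x) = lim(x→∞) (2·x + 1)/(3·x^2 + 4·x)
  = 0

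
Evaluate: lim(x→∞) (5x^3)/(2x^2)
This is an ∞/∞ indeterminate form.

Apply L'Hôpital's rule: differentiate numerator and denominator separately.
  f(x) = 5·x^3   ⇒   f'(x) = 15·x^2
  g(x) = 2·x^2   ⇒   g'(x) = 4·x
  lim(x→∞) f'(x)/g'(x) = lim(x→∞) (15·x^2)/(4·x)
  = ∞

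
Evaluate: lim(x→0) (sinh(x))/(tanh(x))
This is a 0/0 indeterminate form.

Apply L'Hôpital's rule: differentiate numerator and denominator separately.
  f(x) = sinh(x)   ⇒   f'(x) = cosh(x)
  g(x) = tanh(x)   ⇒   g'(x) = 1 - tanh(x)^2
  lim(x→0) f'(x)/g'(x) = lim(x→0) (cosh(x))/(1 - tanh(x)^2)
  = 1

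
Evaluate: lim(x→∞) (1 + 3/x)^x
This is an exponential indeterminate form.

For exponential indeterminate forms, take the natural log:
  Let L = lim(x→∞) (1 + 3/x)^x
  Then ln(L) = lim(x→∞) [exponent × ln(base)]
  Evaluate using L'Hôpital or standard limits, then exponentiate.
  L = e^(3)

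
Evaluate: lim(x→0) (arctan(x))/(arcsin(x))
This is a 0/0 indeterminate form.

Apply L'Hôpital's rule: differentiate numerator and denominator separately.
  f(x) = atan(x)   ⇒   f'(x) = 1/(x^2 + 1)
  g(x) = asin(x)   ⇒   g'(x) = 1/sqrt(1 - x^2)
  lim(x→0) f'(x)/g'(x) = lim(x→0) (1/(x^2 + 1))/(1/sqrt(1 - x^2))
  = 1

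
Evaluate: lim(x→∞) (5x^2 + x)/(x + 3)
This is an ∞/∞ indeterminate form.

Apply L'Hôpital's rule: differentiate numerator and denominator separately.
  f(x) = 5·x^2 + x   ⇒   f'(x) = 10·x + 1
  g(x) = x + 3   ⇒   g'(x) = 1
  lim(x→∞) f'(x)/g'(x) = lim(x→∞) (10·x + 1)/(1)
  = ∞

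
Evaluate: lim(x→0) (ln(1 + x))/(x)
This is a 0/0 indeterminate form.

Apply L'Hôpital's rule: differentiate numerator and denominator separately.
  f(x) = ln(x + 1)   ⇒   f'(x) = 1/(x + 1)
  g(x) = x   ⇒   g'(x) = 1
  lim(x→0) f'(x)/g'(x) = lim(x→0) (1/(x + 1))/(1)
  = 1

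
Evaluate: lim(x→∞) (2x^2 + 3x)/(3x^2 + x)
This is an ∞/∞ indeterminate form.

Apply L'Hôpital's rule: differentiate numerator and denominator separately.
  f(x) = 2·x^2 + 3·x   ⇒   f'(x) = 4·x + 3
  g(x) = 3·x^2 + x   ⇒   g'(x) = 6·x + 1
  lim(x→∞) f'(x)/g'(x) = lim(x→∞) (4·x + 3)/(6·x + 1)
  = 2/3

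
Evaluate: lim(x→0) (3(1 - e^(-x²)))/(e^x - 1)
This is a 0/0 indeterminate form.

Apply L'Hôpital's rule: differentiate numerator and denominator separately.
  f(x) = 3 - 3·e^(-x^2)   ⇒   f'(x) = 6·x·e^(-x^2)
  g(x) = e^(x) - 1   ⇒   g'(x) = e^(x)
  lim(x→0) f'(x)/g'(x) = lim(x→0) (6·x·e^(-x^2))/(e^(x))
  = 0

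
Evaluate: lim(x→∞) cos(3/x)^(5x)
This is an exponential indeterminate form.

For exponential indeterminate forms, take the natural log:
  Let L = lim(x→∞) cos(3/x)^(5x)
  Then ln(L) = lim(x→∞) [exponent × ln(base)]
  Evaluate using L'Hôpital or standard limits, then exponentiate.
  L = 1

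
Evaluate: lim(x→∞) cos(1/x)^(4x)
This is an exponential indeterminate form.

For exponential indeterminate forms, take the natural log:
  Let L = lim(x→∞) cos(1/x)^(4x)
  Then ln(L) = lim(x→∞) [exponent × ln(base)]
  Evaluate using L'Hôpital or standard limits, then exponentiate.
  L = 1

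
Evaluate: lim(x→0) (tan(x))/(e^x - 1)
This is a 0/0 indeterminate form.

Apply L'Hôpital's rule: differentiate numerator and denominator separately.
  f(x) = tan(x)   ⇒   f'(x) = tan(x)^2 + 1
  g(x) = e^(x) - 1   ⇒   g'(x) = e^(x)
  lim(x→0) f'(x)/g'(x) = lim(x→0) (tan(x)^2 + 1)/(e^(x))
  = 1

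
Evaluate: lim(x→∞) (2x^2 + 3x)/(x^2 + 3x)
This is an ∞/∞ indeterminate form.

Apply L'Hôpital's rule: differentiate numerator and denominator separately.
  f(x) = 2·x^2 + 3·x   ⇒   f'(x) = 4·x + 3
  g(x) = x^2 + 3·x   ⇒   g'(x) = 2·x + 3
  lim(x→∞) f'(x)/g'(x) = lim(x→∞) (4·x + 3)/(2·x + 3)
  = 2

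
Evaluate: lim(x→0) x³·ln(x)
This is a 0·∞ indeterminate form.

Rewrite 0·∞ as a quotient (0/0 or ∞/∞ form), then apply L'Hôpital's rule:
  lim(x→0) x³·ln(x) = 0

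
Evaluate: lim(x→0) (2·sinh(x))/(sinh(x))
This is a 0/0 indeterminate form.

Apply L'Hôpital's rule: differentiate numerator and denominator separately.
  f(x) = 2·sinh(x)   ⇒   f'(x) = 2·cosh(x)
  g(x) = sinh(x)   ⇒   g'(x) = cosh(x)
  lim(x→0) f'(x)/g'(x) = lim(x→0) (2·cosh(x))/(cosh(x))
  = 2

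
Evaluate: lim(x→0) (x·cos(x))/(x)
This is a 0/0 indeterminate form.

Apply L'Hôpital's rule: differentiate numerator and denominator separately.
  f(x) = x·cos(x)   ⇒   f'(x) = -x·sin(x) + cos(x)
  g(x) = x   ⇒   g'(x) = 1
  lim(x→0) f'(x)/g'(x) = lim(x→0) (-x·sin(x) + cos(x))/(1)
  = 1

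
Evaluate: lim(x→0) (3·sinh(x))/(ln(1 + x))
This is a 0/0 indeterminate form.

Apply L'Hôpital's rule: differentiate numerator and denominator separately.
  f(x) = 3·sinh(x)   ⇒   f'(x) = 3·cosh(x)
  g(x) = ln(x + 1)   ⇒   g'(x) = 1/(x + 1)
  lim(x→0) f'(x)/g'(x) = lim(x→0) (3·cosh(x))/(1/(x + 1))
  = 3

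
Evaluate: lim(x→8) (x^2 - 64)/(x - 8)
This is a standard limit.

Factor or rationalize the expression:
  lim(x→8) (x^2 - 64)/(x - 8) = 16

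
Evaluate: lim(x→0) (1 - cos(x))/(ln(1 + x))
This is a 0/0 indeterminate form.

Apply L'Hôpital's rule: differentiate numerator and denominator separately.
  f(x) = 1 - cos(x)   ⇒   f'(x) = sin(x)
  g(x) = ln(x + 1)   ⇒   g'(x) = 1/(x + 1)
  lim(x→0) f'(x)/g'(x) = lim(x→0) (sin(x))/(1/(x + 1))
  = 0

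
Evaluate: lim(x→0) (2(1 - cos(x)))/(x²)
This is a 0/0 indeterminate form.

Apply L'Hôpital's rule: differentiate numerator and denominator separately.
  f(x) = 2 - 2·cos(x)   ⇒   f'(x) = 2·sin(x)
  g(x) = x^2   ⇒   g'(x) = 2·x
  lim(x→0) f'(x)/g'(x) = lim(x→0) (2·sin(x))/(2·x)
  = 1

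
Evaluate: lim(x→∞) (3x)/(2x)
This is an ∞/∞ indeterminate form.

Apply L'Hôpital's rule: differentiate numerator and denominator separately.
  f(x) = 3·x   ⇒   f'(x) = 3
  g(x) = 2·x   ⇒   g'(x) = 2
  lim(x→∞) f'(x)/g'(x) = lim(x→∞) (3)/(2)
  = 3/2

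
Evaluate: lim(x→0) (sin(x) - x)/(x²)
This is a 0/0 indeterminate form.

Apply L'Hôpital's rule: differentiate numerator and denominator separately.
  f(x) = -x + sin(x)   ⇒   f'(x) = cos(x) - 1
  g(x) = x^2   ⇒   g'(x) = 2·x
  lim(x→0) f'(x)/g'(x) = lim(x→0) (cos(x) - 1)/(2·x)
  = 0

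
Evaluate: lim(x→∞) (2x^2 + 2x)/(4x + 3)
This is an ∞/∞ indeterminate form.

Apply L'Hôpital's rule: differentiate numerator and denominator separately.
  f(x) = 2·x^2 + 2·x   ⇒   f'(x) = 4·x + 2
  g(x) = 4·x + 3   ⇒   g'(x) = 4
  lim(x→∞) f'(x)/g'(x) = lim(x→∞) (4·x + 2)/(4)
  = ∞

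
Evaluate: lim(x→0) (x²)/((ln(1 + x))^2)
This is a 0/0 indeterminate form.

Apply L'Hôpital's rule: differentiate numerator and denominator separately.
  f(x) = x^2   ⇒   f'(x) = 2·x
  g(x) = ln(x + 1)^2   ⇒   g'(x) = 2·ln(x + 1)/(x + 1)
  lim(x→0) f'(x)/g'(x) = lim(x→0) (2·x)/(2·ln(x + 1)/(x + 1))
  = 1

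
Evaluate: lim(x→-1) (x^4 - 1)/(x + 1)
This is a standard limit.

Factor or rationalize the expression:
  lim(x→-1) (x^4 - 1)/(x + 1) = -4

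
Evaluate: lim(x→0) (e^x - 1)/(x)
This is a 0/0 indeterminate form.

Apply L'Hôpital's rule: differentiate numerator and denominator separately.
  f(x) = e^(x) - 1   ⇒   f'(x) = e^(x)
  g(x) = x   ⇒   g'(x) = 1
  lim(x→0) f'(x)/g'(x) = lim(x→0) (e^(x))/(1)
  = 1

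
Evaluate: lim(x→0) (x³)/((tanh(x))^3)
This is a 0/0 indeterminate form.

Apply L'Hôpital's rule: differentiate numerator and denominator separately.
  f(x) = x^3   ⇒   f'(x) = 3·x^2
  g(x) = tanh(x)^3   ⇒   g'(x) = (3 - 3·tanh(x)^2)·tanh(x)^2
  lim(x→0) f'(x)/g'(x) = lim(x→0) (3·x^2)/((3 - 3·tanh(x)^2)·tanh(x)^2)
  = 1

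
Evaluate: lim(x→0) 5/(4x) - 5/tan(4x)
This is an ∞-∞ indeterminate form.

Combine fractions or rationalize to convert ∞-∞ to 0/0 form:
  lim(x→0) 5/(4x) - 5/tan(4x) = 0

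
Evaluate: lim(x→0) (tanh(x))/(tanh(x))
This is a 0/0 indeterminate form.

Apply L'Hôpital's rule: differentiate numerator and denominator separately.
  f(x) = tanh(x)   ⇒   f'(x) = 1 - tanh(x)^2
  g(x) = tanh(x)   ⇒   g'(x) = 1 - tanh(x)^2
  lim(x→0) f'(x)/g'(x) = lim(x→0) (1 - tanh(x)^2)/(1 - tanh(x)^2)
  = 1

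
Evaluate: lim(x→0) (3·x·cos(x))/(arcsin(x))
This is a 0/0 indeterminate form.

Apply L'Hôpital's rule: differentiate numerator and denominator separately.
  f(x) = 3·x·cos(x)   ⇒   f'(x) = -3·x·sin(x) + 3·cos(x)
  g(x) = asin(x)   ⇒   g'(x) = 1/sqrt(1 - x^2)
  lim(x→0) f'(x)/g'(x) = lim(x→0) (-3·x·sin(x) + 3·cos(x))/(1/sqrt(1 - x^2))
  = 3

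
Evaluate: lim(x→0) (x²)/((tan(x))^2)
This is a 0/0 indeterminate form.

Apply L'Hôpital's rule: differentiate numerator and denominator separately.
  f(x) = x^2   ⇒   f'(x) = 2·x
  g(x) = tan(x)^2   ⇒   g'(x) = (2·tan(x)^2 + 2)·tan(x)
  lim(x→0) f'(x)/g'(x) = lim(x→0) (2·x)/((2·tan(x)^2 + 2)·tan(x))
  = 1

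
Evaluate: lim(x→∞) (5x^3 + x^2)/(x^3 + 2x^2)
This is an ∞/∞ indeterminate form.

Apply L'Hôpital's rule: differentiate numerator and denominator separately.
  f(x) = 5·x^3 + x^2   ⇒   f'(x) = 15·x^2 + 2·x
  g(x) = x^3 + 2·x^2   ⇒   g'(x) = 3·x^2 + 4·x
  lim(x→∞) f'(x)/g'(x) = lim(x→∞) (15·x^2 + 2·x)/(3·x^2 + 4·x)
  = 5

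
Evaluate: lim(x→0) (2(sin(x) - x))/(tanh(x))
This is a 0/0 indeterminate form.

Apply L'Hôpital's rule: differentiate numerator and denominator separately.
  f(x) = -2·x + 2·sin(x)   ⇒   f'(x) = 2·cos(x) - 2
  g(x) = tanh(x)   ⇒   g'(x) = 1 - tanh(x)^2
  lim(x→0) f'(x)/g'(x) = lim(x→0) (2·cos(x) - 2)/(1 - tanh(x)^2)
  = 0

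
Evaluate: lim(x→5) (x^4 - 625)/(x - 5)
This is a standard limit.

Factor or rationalize the expression:
  lim(x→5) (x^4 - 625)/(x - 5) = 500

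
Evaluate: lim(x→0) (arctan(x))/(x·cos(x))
This is a 0/0 indeterminate form.

Apply L'Hôpital's rule: differentiate numerator and denominator separately.
  f(x) = atan(x)   ⇒   f'(x) = 1/(x^2 + 1)
  g(x) = x·cos(x)   ⇒   g'(x) = -x·sin(x) + cos(x)
  lim(x→0) f'(x)/g'(x) = lim(x→0) (1/(x^2 + 1))/(-x·sin(x) + cos(x))
  = 1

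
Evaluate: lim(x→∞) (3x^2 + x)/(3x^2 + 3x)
This is an ∞/∞ indeterminate form.

Apply L'Hôpital's rule: differentiate numerator and denominator separately.
  f(x) = 3·x^2 + x   ⇒   f'(x) = 6·x + 1
  g(x) = 3·x^2 + 3·x   ⇒   g'(x) = 6·x + 3
  lim(x→∞) f'(x)/g'(x) = lim(x→∞) (6·x + 1)/(6·x + 3)
  = 1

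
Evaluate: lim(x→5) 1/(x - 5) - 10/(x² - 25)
This is an ∞-∞ indeterminate form.

Combine fractions or rationalize to convert ∞-∞ to 0/0 form:
  lim(x→5) 1/(x - 5) - 10/(x² - 25) = 1/10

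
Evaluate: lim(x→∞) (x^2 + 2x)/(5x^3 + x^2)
This is an ∞/∞ indeterminate form.

Apply L'Hôpital's rule: differentiate numerator and denominator separately.
  f(x) = x^2 + 2·x   ⇒   f'(x) = 2·x + 2
  g(x) = 5·x^3 + x^2   ⇒   g'(x) = 15·x^2 + 2·x
  lim(x→∞) f'(x)/g'(x) = lim(x→∞) (2·x + 2)/(15·x^2 + 2·x)
  = 0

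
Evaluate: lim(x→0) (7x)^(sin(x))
This is an exponential indeterminate form.

For exponential indeterminate forms, take the natural log:
  Let L = lim(x→0) (7x)^(sin(x))
  Then ln(L) = lim(x→0) [exponent × ln(base)]
  Evaluate using L'Hôpital or standard limits, then exponentiate.
  L = 1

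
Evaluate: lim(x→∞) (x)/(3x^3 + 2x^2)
This is an ∞/∞ indeterminate form.

Apply L'Hôpital's rule: differentiate numerator and denominator separately.
  f(x) = x   ⇒   f'(x) = 1
  g(x) = 3·x^3 + 2·x^2   ⇒   g'(x) = 9·x^2 + 4·x
  lim(x→∞) f'(x)/g'(x) = lim(x→∞) (1)/(9·x^2 + 4·x)
  = 0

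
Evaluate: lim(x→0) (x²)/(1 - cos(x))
This is a 0/0 indeterminate form.

Apply L'Hôpital's rule: differentiate numerator and denominator separately.
  f(x) = x^2   ⇒   f'(x) = 2·x
  g(x) = 1 - cos(x)   ⇒   g'(x) = sin(x)
  lim(x→0) f'(x)/g'(x) = lim(x→0) (2·x)/(sin(x))
  = 2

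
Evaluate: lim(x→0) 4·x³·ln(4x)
This is a 0·∞ indeterminate form.

Rewrite 0·∞ as a quotient (0/0 or ∞/∞ form), then apply L'Hôpital's rule:
  lim(x→0) 4·x³·ln(4x) = 0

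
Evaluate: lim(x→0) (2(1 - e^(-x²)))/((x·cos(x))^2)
This is a 0/0 indeterminate form.

Apply L'Hôpital's rule: differentiate numerator and denominator separately.
  f(x) = 2 - 2·e^(-x^2)   ⇒   f'(x) = 4·x·e^(-x^2)
  g(x) = x^2·cos(x)^2   ⇒   g'(x) = -2·x^2·sin(x)·cos(x) + 2·x·cos(x)^2
  lim(x→0) f'(x)/g'(x) = lim(x→0) (4·x·e^(-x^2))/(-2·x^2·sin(x)·cos(x) + 2·x·cos(x)^2)
  = 2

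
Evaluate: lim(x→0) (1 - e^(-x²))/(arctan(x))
This is a 0/0 indeterminate form.

Apply L'Hôpital's rule: differentiate numerator and denominator separately.
  f(x) = 1 - e^(-x^2)   ⇒   f'(x) = 2·x·e^(-x^2)
  g(x) = atan(x)   ⇒   g'(x) = 1/(x^2 + 1)
  lim(x→0) f'(x)/g'(x) = lim(x→0) (2·x·e^(-x^2))/(1/(x^2 + 1))
  = 0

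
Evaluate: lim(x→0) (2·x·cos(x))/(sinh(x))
This is a 0/0 indeterminate form.

Apply L'Hôpital's rule: differentiate numerator and denominator separately.
  f(x) = 2·x·cos(x)   ⇒   f'(x) = -2·x·sin(x) + 2·cos(x)
  g(x) = sinh(x)   ⇒   g'(x) = cosh(x)
  lim(x→0) f'(x)/g'(x) = lim(x→0) (-2·x·sin(x) + 2·cos(x))/(cosh(x))
  = 2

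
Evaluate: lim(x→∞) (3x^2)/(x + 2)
This is an ∞/∞ indeterminate form.

Apply L'Hôpital's rule: differentiate numerator and denominator separately.
  f(x) = 3·x^2   ⇒   f'(x) = 6·x
  g(x) = x + 2   ⇒   g'(x) = 1
  lim(x→∞) f'(x)/g'(x) = lim(x→∞) (6·x)/(1)
  = ∞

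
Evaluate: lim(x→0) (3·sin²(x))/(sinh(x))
This is a 0/0 indeterminate form.

Apply L'Hôpital's rule: differentiate numerator and denominator separately.
  f(x) = 3·sin(x)^2   ⇒   f'(x) = 6·sin(x)·cos(x)
  g(x) = sinh(x)   ⇒   g'(x) = cosh(x)
  lim(x→0) f'(x)/g'(x) = lim(x→0) (6·sin(x)·cos(x))/(cosh(x))
  = 0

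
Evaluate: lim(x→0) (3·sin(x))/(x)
This is a 0/0 indeterminate form.

Apply L'Hôpital's rule: differentiate numerator and denominator separately.
  f(x) = 3·sin(x)   ⇒   f'(x) = 3·cos(x)
  g(x) = x   ⇒   g'(x) = 1
  lim(x→0) f'(x)/g'(x) = lim(x→0) (3·cos(x))/(1)
  = 3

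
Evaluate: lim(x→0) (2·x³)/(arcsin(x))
This is a 0/0 indeterminate form.

Apply L'Hôpital's rule: differentiate numerator and denominator separately.
  f(x) = 2·x^3   ⇒   f'(x) = 6·x^2
  g(x) = asin(x)   ⇒   g'(x) = 1/sqrt(1 - x^2)
  lim(x→0) f'(x)/g'(x) = lim(x→0) (6·x^2)/(1/sqrt(1 - x^2))
  = 0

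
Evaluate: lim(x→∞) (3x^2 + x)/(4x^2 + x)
This is an ∞/∞ indeterminate form.

Apply L'Hôpital's rule: differentiate numerator and denominator separately.
  f(x) = 3·x^2 + x   ⇒   f'(x) = 6·x + 1
  g(x) = 4·x^2 + x   ⇒   g'(x) = 8·x + 1
  lim(x→∞) f'(x)/g'(x) = lim(x→∞) (6·x + 1)/(8·x + 1)
  = 3/4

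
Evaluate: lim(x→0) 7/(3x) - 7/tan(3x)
This is an ∞-∞ indeterminate form.

Combine fractions or rationalize to convert ∞-∞ to 0/0 form:
  lim(x→0) 7/(3x) - 7/tan(3x) = 0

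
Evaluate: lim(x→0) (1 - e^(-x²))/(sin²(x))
This is a 0/0 indeterminate form.

Apply L'Hôpital's rule: differentiate numerator and denominator separately.
  f(x) = 1 - e^(-x^2)   ⇒   f'(x) = 2·x·e^(-x^2)
  g(x) = sin(x)^2   ⇒   g'(x) = 2·sin(x)·cos(x)
  lim(x→0) f'(x)/g'(x) = lim(x→0) (2·x·e^(-x^2))/(2·sin(x)·cos(x))
  = 1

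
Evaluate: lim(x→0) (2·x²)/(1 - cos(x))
This is a 0/0 indeterminate form.

Apply L'Hôpital's rule: differentiate numerator and denominator separately.
  f(x) = 2·x^2   ⇒   f'(x) = 4·x
  g(x) = 1 - cos(x)   ⇒   g'(x) = sin(x)
  lim(x→0) f'(x)/g'(x) = lim(x→0) (4·x)/(sin(x))
  = 4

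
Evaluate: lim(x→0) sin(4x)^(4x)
This is an exponential indeterminate form.

For exponential indeterminate forms, take the natural log:
  Let L = lim(x→0) sin(4x)^(4x)
  Then ln(L) = lim(x→0) [exponent × ln(base)]
  Evaluate using L'Hôpital or standard limits, then exponentiate.
  L = 1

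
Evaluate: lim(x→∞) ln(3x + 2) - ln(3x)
This is an ∞-∞ indeterminate form.

Combine fractions or rationalize to convert ∞-∞ to 0/0 form:
  lim(x→∞) ln(3x + 2) - ln(3x) = 0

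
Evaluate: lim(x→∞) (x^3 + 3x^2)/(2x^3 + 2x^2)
This is an ∞/∞ indeterminate form.

Apply L'Hôpital's rule: differentiate numerator and denominator separately.
  f(x) = x^3 + 3·x^2   ⇒   f'(x) = 3·x^2 + 6·x
  g(x) = 2·x^3 + 2·x^2   ⇒   g'(x) = 6·x^2 + 4·x
  lim(x→∞) f'(x)/g'(x) = lim(x→∞) (3·x^2 + 6·x)/(6·x^2 + 4·x)
  = 1/2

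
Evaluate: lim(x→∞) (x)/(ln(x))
This is an ∞/∞ indeterminate form.

Apply L'Hôpital's rule: differentiate numerator and denominator separately.
  f(x) = x   ⇒   f'(x) = 1
  g(x) = ln(x)   ⇒   g'(x) = 1/x
  lim(x→∞) f'(x)/g'(x) = lim(x→∞) (1)/(1/x)
  = ∞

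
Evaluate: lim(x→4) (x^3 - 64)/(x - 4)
This is a standard limit.

Factor or rationalize the expression:
  lim(x→4) (x^3 - 64)/(x - 4) = 48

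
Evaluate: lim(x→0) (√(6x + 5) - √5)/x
This is a standard limit.

Factor or rationalize the expression:
  lim(x→0) (√(6x + 5) - √5)/x = 3·sqrt(5)/5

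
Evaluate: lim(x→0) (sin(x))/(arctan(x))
This is a 0/0 indeterminate form.

Apply L'Hôpital's rule: differentiate numerator and denominator separately.
  f(x) = sin(x)   ⇒   f'(x) = cos(x)
  g(x) = atan(x)   ⇒   g'(x) = 1/(x^2 + 1)
  lim(x→0) f'(x)/g'(x) = lim(x→0) (cos(x))/(1/(x^2 + 1))
  = 1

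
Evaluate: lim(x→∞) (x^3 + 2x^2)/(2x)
This is an ∞/∞ indeterminate form.

Apply L'Hôpital's rule: differentiate numerator and denominator separately.
  f(x) = x^3 + 2·x^2   ⇒   f'(x) = 3·x^2 + 4·x
  g(x) = 2·x   ⇒   g'(x) = 2
  lim(x→∞) f'(x)/g'(x) = lim(x→∞) (3·x^2 + 4·x)/(2)
  = ∞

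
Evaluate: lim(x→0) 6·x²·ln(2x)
This is a 0·∞ indeterminate form.

Rewrite 0·∞ as a quotient (0/0 or ∞/∞ form), then apply L'Hôpital's rule:
  lim(x→0) 6·x²·ln(2x) = 0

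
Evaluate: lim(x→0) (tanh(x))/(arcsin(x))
This is a 0/0 indeterminate form.

Apply L'Hôpital's rule: differentiate numerator and denominator separately.
  f(x) = tanh(x)   ⇒   f'(x) = 1 - tanh(x)^2
  g(x) = asin(x)   ⇒   g'(x) = 1/sqrt(1 - x^2)
  lim(x→0) f'(x)/g'(x) = lim(x→0) (1 - tanh(x)^2)/(1/sqrt(1 - x^2))
  = 1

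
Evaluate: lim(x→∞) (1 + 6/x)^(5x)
This is an exponential indeterminate form.

For exponential indeterminate forms, take the natural log:
  Let L = lim(x→∞) (1 + 6/x)^(5x)
  Then ln(L) = lim(x→∞) [exponent × ln(base)]
  Evaluate using L'Hôpital or standard limits, then exponentiate.
  L = e^(30)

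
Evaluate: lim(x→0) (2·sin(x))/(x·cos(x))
This is a 0/0 indeterminate form.

Apply L'Hôpital's rule: differentiate numerator and denominator separately.
  f(x) = 2·sin(x)   ⇒   f'(x) = 2·cos(x)
  g(x) = x·cos(x)   ⇒   g'(x) = -x·sin(x) + cos(x)
  lim(x→0) f'(x)/g'(x) = lim(x→0) (2·cos(x))/(-x·sin(x) + cos(x))
  = 2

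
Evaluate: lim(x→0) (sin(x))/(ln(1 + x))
This is a 0/0 indeterminate form.

Apply L'Hôpital's rule: differentiate numerator and denominator separately.
  f(x) = sin(x)   ⇒   f'(x) = cos(x)
  g(x) = ln(x + 1)   ⇒   g'(x) = 1/(x + 1)
  lim(x→0) f'(x)/g'(x) = lim(x→0) (cos(x))/(1/(x + 1))
  = 1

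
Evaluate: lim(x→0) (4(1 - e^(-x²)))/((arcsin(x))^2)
This is a 0/0 indeterminate form.

Apply L'Hôpital's rule: differentiate numerator and denominator separately.
  f(x) = 4 - 4·e^(-x^2)   ⇒   f'(x) = 8·x·e^(-x^2)
  g(x) = asin(x)^2   ⇒   g'(x) = 2·asin(x)/sqrt(1 - x^2)
  lim(x→0) f'(x)/g'(x) = lim(x→0) (8·x·e^(-x^2))/(2·asin(x)/sqrt(1 - x^2))
  = 4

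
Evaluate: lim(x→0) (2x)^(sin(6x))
This is an exponential indeterminate form.

For exponential indeterminate forms, take the natural log:
  Let L = lim(x→0) (2x)^(sin(6x))
  Then ln(L) = lim(x→0) [exponent × ln(base)]
  Evaluate using L'Hôpital or standard limits, then exponentiate.
  L = 1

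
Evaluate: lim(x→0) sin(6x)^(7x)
This is an exponential indeterminate form.

For exponential indeterminate forms, take the natural log:
  Let L = lim(x→0) sin(6x)^(7x)
  Then ln(L) = lim(x→0) [exponent × ln(base)]
  Evaluate using L'Hôpital or standard limits, then exponentiate.
  L = 1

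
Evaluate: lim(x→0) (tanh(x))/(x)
This is a 0/0 indeterminate form.

Apply L'Hôpital's rule: differentiate numerator and denominator separately.
  f(x) = tanh(x)   ⇒   f'(x) = 1 - tanh(x)^2
  g(x) = x   ⇒   g'(x) = 1
  lim(x→0) f'(x)/g'(x) = lim(x→0) (1 - tanh(x)^2)/(1)
  = 1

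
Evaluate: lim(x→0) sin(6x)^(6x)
This is an exponential indeterminate form.

For exponential indeterminate forms, take the natural log:
  Let L = lim(x→0) sin(6x)^(6x)
  Then ln(L) = lim(x→0) [exponent × ln(base)]
  Evaluate using L'Hôpital or standard limits, then exponentiate.
  L = 1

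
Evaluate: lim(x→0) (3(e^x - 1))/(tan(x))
This is a 0/0 indeterminate form.

Apply L'Hôpital's rule: differentiate numerator and denominator separately.
  f(x) = 3·e^(x) - 3   ⇒   f'(x) = 3·e^(x)
  g(x) = tan(x)   ⇒   g'(x) = tan(x)^2 + 1
  lim(x→0) f'(x)/g'(x) = lim(x→0) (3·e^(x))/(tan(x)^2 + 1)
  = 3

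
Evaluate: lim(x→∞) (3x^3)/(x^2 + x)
This is an ∞/∞ indeterminate form.

Apply L'Hôpital's rule: differentiate numerator and denominator separately.
  f(x) = 3·x^3   ⇒   f'(x) = 9·x^2
  g(x) = x^2 + x   ⇒   g'(x) = 2·x + 1
  lim(x→∞) f'(x)/g'(x) = lim(x→∞) (9·x^2)/(2·x + 1)
  = ∞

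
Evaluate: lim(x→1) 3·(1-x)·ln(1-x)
This is a 0·∞ indeterminate form.

Rewrite 0·∞ as a quotient (0/0 or ∞/∞ form), then apply L'Hôpital's rule:
  lim(x→1) 3·(1-x)·ln(1-x) = 0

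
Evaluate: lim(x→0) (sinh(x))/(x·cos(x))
This is a 0/0 indeterminate form.

Apply L'Hôpital's rule: differentiate numerator and denominator separately.
  f(x) = sinh(x)   ⇒   f'(x) = cosh(x)
  g(x) = x·cos(x)   ⇒   g'(x) = -x·sin(x) + cos(x)
  lim(x→0) f'(x)/g'(x) = lim(x→0) (cosh(x))/(-x·sin(x) + cos(x))
  = 1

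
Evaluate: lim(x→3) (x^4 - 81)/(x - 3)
This is a standard limit.

Factor or rationalize the expression:
  lim(x→3) (x^4 - 81)/(x - 3) = 108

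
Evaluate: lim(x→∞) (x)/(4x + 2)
This is an ∞/∞ indeterminate form.

Apply L'Hôpital's rule: differentiate numerator and denominator separately.
  f(x) = x   ⇒   f'(x) = 1
  g(x) = 4·x + 2   ⇒   g'(x) = 4
  lim(x→∞) f'(x)/g'(x) = lim(x→∞) (1)/(4)
  = 1/4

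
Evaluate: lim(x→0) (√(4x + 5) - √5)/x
This is a standard limit.

Factor or rationalize the expression:
  lim(x→0) (√(4x + 5) - √5)/x = 2·sqrt(5)/5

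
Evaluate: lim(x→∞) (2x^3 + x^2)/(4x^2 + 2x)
This is an ∞/∞ indeterminate form.

Apply L'Hôpital's rule: differentiate numerator and denominator separately.
  f(x) = 2·x^3 + x^2   ⇒   f'(x) = 6·x^2 + 2·x
  g(x) = 4·x^2 + 2·x   ⇒   g'(x) = 8·x + 2
  lim(x→∞) f'(x)/g'(x) = lim(x→∞) (6·x^2 + 2·x)/(8·x + 2)
  = ∞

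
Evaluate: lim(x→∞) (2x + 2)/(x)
This is an ∞/∞ indeterminate form.

Apply L'Hôpital's rule: differentiate numerator and denominator separately.
  f(x) = 2·x + 2   ⇒   f'(x) = 2
  g(x) = x   ⇒   g'(x) = 1
  lim(x→∞) f'(x)/g'(x) = lim(x→∞) (2)/(1)
  = 2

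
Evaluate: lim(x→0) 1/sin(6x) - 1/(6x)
This is an ∞-∞ indeterminate form.

Combine fractions or rationalize to convert ∞-∞ to 0/0 form:
  lim(x→0) 1/sin(6x) - 1/(6x) = 0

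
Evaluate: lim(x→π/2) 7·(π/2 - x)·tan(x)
This is a 0·∞ indeterminate form.

Rewrite 0·∞ as a quotient (0/0 or ∞/∞ form), then apply L'Hôpital's rule:
  lim(x→π/2) 7·(π/2 - x)·tan(x) = 7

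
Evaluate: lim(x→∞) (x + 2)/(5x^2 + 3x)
This is an ∞/∞ indeterminate form.

Apply L'Hôpital's rule: differentiate numerator and denominator separately.
  f(x) = x + 2   ⇒   f'(x) = 1
  g(x) = 5·x^2 + 3·x   ⇒   g'(x) = 10·x + 3
  lim(x→∞) f'(x)/g'(x) = lim(x→∞) (1)/(10·x + 3)
  = 0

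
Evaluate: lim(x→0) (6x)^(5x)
This is an exponential indeterminate form.

For exponential indeterminate forms, take the natural log:
  Let L = lim(x→0) (6x)^(5x)
  Then ln(L) = lim(x→0) [exponent × ln(base)]
  Evaluate using L'Hôpital or standard limits, then exponentiate.
  L = 1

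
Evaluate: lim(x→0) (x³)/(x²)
This is a 0/0 indeterminate form.

Apply L'Hôpital's rule: differentiate numerator and denominator separately.
  f(x) = x^3   ⇒   f'(x) = 3·x^2
  g(x) = x^2   ⇒   g'(x) = 2·x
  lim(x→0) f'(x)/g'(x) = lim(x→0) (3·x^2)/(2·x)
  = 0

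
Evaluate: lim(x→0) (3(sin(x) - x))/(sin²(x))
This is a 0/0 indeterminate form.

Apply L'Hôpital's rule: differentiate numerator and denominator separately.
  f(x) = -3·x + 3·sin(x)   ⇒   f'(x) = 3·cos(x) - 3
  g(x) = sin(x)^2   ⇒   g'(x) = 2·sin(x)·cos(x)
  lim(x→0) f'(x)/g'(x) = lim(x→0) (3·cos(x) - 3)/(2·sin(x)·cos(x))
  = 0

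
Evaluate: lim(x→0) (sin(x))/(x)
This is a 0/0 indeterminate form.

Apply L'Hôpital's rule: differentiate numerator and denominator separately.
  f(x) = sin(x)   ⇒   f'(x) = cos(x)
  g(x) = x   ⇒   g'(x) = 1
  lim(x→0) f'(x)/g'(x) = lim(x→0) (cos(x))/(1)
  = 1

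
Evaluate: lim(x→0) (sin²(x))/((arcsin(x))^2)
This is a 0/0 indeterminate form.

Apply L'Hôpital's rule: differentiate numerator and denominator separately.
  f(x) = sin(x)^2   ⇒   f'(x) = 2·sin(x)·cos(x)
  g(x) = asin(x)^2   ⇒   g'(x) = 2·asin(x)/sqrt(1 - x^2)
  lim(x→0) f'(x)/g'(x) = lim(x→0) (2·sin(x)·cos(x))/(2·asin(x)/sqrt(1 - x^2))
  = 1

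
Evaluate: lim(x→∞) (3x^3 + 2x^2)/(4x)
This is an ∞/∞ indeterminate form.

Apply L'Hôpital's rule: differentiate numerator and denominator separately.
  f(x) = 3·x^3 + 2·x^2   ⇒   f'(x) = 9·x^2 + 4·x
  g(x) = 4·x   ⇒   g'(x) = 4
  lim(x→∞) f'(x)/g'(x) = lim(x→∞) (9·x^2 + 4·x)/(4)
  = ∞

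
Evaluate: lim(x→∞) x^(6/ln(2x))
This is an exponential indeterminate form.

For exponential indeterminate forms, take the natural log:
  Let L = lim(x→∞) x^(6/ln(2x))
  Then ln(L) = lim(x→∞) [exponent × ln(base)]
  Evaluate using L'Hôpital or standard limits, then exponentiate.
  L = e^(6)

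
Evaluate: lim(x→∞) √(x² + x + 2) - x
This is an ∞-∞ indeterminate form.

Combine fractions or rationalize to convert ∞-∞ to 0/0 form:
  lim(x→∞) √(x² + x + 2) - x = 1/2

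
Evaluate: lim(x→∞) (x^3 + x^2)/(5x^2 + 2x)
This is an ∞/∞ indeterminate form.

Apply L'Hôpital's rule: differentiate numerator and denominator separately.
  f(x) = x^3 + x^2   ⇒   f'(x) = 3·x^2 + 2·x
  g(x) = 5·x^2 + 2·x   ⇒   g'(x) = 10·x + 2
  lim(x→∞) f'(x)/g'(x) = lim(x→∞) (3·x^2 + 2·x)/(10·x + 2)
  = ∞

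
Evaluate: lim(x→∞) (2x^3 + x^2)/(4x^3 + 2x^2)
This is an ∞/∞ indeterminate form.

Apply L'Hôpital's rule: differentiate numerator and denominator separately.
  f(x) = 2·x^3 + x^2   ⇒   f'(x) = 6·x^2 + 2·x
  g(x) = 4·x^3 + 2·x^2   ⇒   g'(x) = 12·x^2 + 4·x
  lim(x→∞) f'(x)/g'(x) = lim(x→∞) (6·x^2 + 2·x)/(12·x^2 + 4·x)
  = 1/2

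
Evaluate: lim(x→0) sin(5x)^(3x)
This is an exponential indeterminate form.

For exponential indeterminate forms, take the natural log:
  Let L = lim(x→0) sin(5x)^(3x)
  Then ln(L) = lim(x→0) [exponent × ln(base)]
  Evaluate using L'Hôpital or standard limits, then exponentiate.
  L = 1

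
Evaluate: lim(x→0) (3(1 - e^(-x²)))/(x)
This is a 0/0 indeterminate form.

Apply L'Hôpital's rule: differentiate numerator and denominator separately.
  f(x) = 3 - 3·e^(-x^2)   ⇒   f'(x) = 6·x·e^(-x^2)
  g(x) = x   ⇒   g'(x) = 1
  lim(x→0) f'(x)/g'(x) = lim(x→0) (6·x·e^(-x^2))/(1)
  = 0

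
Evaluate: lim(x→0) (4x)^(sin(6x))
This is an exponential indeterminate form.

For exponential indeterminate forms, take the natural log:
  Let L = lim(x→0) (4x)^(sin(6x))
  Then ln(L) = lim(x→0) [exponent × ln(base)]
  Evaluate using L'Hôpital or standard limits, then exponentiate.
  L = 1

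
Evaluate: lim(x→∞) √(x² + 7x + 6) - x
This is an ∞-∞ indeterminate form.

Combine fractions or rationalize to convert ∞-∞ to 0/0 form:
  lim(x→∞) √(x² + 7x + 6) - x = 7/2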